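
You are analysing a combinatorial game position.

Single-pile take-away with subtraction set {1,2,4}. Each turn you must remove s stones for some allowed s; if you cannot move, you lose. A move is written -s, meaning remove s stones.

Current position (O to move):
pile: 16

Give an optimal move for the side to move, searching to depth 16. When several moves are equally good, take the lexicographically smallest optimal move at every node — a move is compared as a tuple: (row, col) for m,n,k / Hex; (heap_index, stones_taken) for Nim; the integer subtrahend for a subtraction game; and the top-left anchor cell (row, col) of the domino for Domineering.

[16] O move#1: -1:+1/15*, -2:-1/14, -4:+1/12
[15] X move#2: -1:-1/14*, -2:-1/13, -4:-1/11
[14] O move#3: -1:-1/13, -2:+1/12*, -4:-1/10
[12] X move#4: -1:-1/11*, -2:-1/10, -4:-1/8
[11] O move#5: -1:-1/10, -2:+1/9*, -4:-1/7
[9] X move#6: -1:-1/8*, -2:-1/7, -4:-1/5
[8] O move#7: -1:-1/7, -2:+1/6*, -4:-1/4
[6] X move#8: -1:-1/5*, -2:-1/4, -4:-1/2
[5] O move#9: -1:-1/4, -2:+1/3*, -4:-1/1
[3] X move#10: -1:-1/2*, -2:-1/1
[2] O move#11: -1:-1/1, -2:+1/0*
[0] end (terminal -1, X#12); searched 16 to 16

O's best at [16]: -1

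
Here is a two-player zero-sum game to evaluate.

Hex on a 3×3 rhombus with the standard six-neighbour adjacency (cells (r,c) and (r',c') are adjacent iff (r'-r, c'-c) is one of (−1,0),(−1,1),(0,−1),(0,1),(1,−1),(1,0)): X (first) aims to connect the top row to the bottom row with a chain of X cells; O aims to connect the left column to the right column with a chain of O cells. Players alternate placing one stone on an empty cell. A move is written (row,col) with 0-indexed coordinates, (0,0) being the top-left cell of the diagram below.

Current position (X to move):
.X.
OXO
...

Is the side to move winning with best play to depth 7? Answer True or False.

p1 X@[.X./OXO/...]: (0,0)[XX./OXO/...]+1* (0,2)[.XX/OXO/...]+1 (2,0)[.X./OXO/X..]+1 (2,1)[.X./OXO/.X.]+1 (2,2)[.X./OXO/..X]+1
p2 O@[XX./OXO/...]: (0,2)[XXO/OXO/...]-1* (2,0)[XX./OXO/O..]-1 (2,1)[XX./OXO/.O.]-1 (2,2)[XX./OXO/..O]-1
p3 X@[XXO/OXO/...]: (2,0)[XXO/OXO/X..]+1* (2,1)[XXO/OXO/.X.]+1 (2,2)[XXO/OXO/..X]+1
p4 O@[XXO/OXO/X..] terminal -1; root [.X./OXO/...] d7

X winning at [.X./OXO/...]: True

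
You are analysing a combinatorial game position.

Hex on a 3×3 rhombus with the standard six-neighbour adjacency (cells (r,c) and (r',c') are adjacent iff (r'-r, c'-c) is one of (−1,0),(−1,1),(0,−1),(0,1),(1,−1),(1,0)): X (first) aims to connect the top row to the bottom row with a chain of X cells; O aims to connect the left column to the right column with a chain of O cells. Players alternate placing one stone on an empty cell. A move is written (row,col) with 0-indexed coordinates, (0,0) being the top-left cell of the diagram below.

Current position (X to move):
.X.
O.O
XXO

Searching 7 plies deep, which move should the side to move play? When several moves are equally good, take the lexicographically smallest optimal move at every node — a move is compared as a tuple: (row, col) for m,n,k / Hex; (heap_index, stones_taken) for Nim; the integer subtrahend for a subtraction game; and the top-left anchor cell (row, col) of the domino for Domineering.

X's best at [.X./O.O/XXO]: (1,1)

p1 X@[.X./O.O/XXO]: (0,0)[XX./O.O/XXO]-1 (0,2)[.XX/O.O/XXO]-1 (1,1)[.X./OXO/XXO]+1*
p2 O@[.X./OXO/XXO] terminal -1; root [.X./O.O/XXO] d7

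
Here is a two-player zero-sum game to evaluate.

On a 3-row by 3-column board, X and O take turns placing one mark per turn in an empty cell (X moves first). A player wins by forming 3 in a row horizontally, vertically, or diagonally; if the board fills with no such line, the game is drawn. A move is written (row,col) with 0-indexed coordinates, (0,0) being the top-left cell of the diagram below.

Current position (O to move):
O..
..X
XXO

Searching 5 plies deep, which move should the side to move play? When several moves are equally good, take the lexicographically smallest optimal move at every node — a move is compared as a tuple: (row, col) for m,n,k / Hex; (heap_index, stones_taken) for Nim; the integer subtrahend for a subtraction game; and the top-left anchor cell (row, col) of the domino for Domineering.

O's best at [O../..X/XXO]: (0,1)

p1 O@[O../..X/XXO]: (0,1)[OO./..X/XXO]+1* (0,2)[O.O/..X/XXO]+1 (1,0)[O../O.X/XXO]-1 (1,1)[O../.OX/XXO]+1
p2 X@[OO./..X/XXO]: (0,2)[OOX/..X/XXO]-1* (1,0)[OO./X.X/XXO]-1 (1,1)[OO./.XX/XXO]-1
p3 O@[OOX/..X/XXO]: (1,0)[OOX/O.X/XXO]-1 (1,1)[OOX/.OX/XXO]+1*
p4 X@[OOX/.OX/XXO] terminal -1; root [O../..X/XXO] d5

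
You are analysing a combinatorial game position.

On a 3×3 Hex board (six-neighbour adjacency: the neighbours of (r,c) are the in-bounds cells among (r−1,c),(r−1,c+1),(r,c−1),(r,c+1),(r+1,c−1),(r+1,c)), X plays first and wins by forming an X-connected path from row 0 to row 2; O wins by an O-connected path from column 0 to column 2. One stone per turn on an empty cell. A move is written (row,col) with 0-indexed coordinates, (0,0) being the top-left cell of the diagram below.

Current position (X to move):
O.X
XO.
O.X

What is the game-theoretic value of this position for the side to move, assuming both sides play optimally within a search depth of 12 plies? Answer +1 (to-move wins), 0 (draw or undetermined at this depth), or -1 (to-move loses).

ply 1, X at O.X/XO./O.X | (0,1)=-1→OXX/XO./O.X; (1,2)=+1→O.X/XOX/O.X*; (2,1)=-1→O.X/XO./OXX
ply 2: O.X/XOX/O.X is terminal -1 (O); from O.X/XO./O.X depth 12

value(O.X/XO./O.X, X) = +1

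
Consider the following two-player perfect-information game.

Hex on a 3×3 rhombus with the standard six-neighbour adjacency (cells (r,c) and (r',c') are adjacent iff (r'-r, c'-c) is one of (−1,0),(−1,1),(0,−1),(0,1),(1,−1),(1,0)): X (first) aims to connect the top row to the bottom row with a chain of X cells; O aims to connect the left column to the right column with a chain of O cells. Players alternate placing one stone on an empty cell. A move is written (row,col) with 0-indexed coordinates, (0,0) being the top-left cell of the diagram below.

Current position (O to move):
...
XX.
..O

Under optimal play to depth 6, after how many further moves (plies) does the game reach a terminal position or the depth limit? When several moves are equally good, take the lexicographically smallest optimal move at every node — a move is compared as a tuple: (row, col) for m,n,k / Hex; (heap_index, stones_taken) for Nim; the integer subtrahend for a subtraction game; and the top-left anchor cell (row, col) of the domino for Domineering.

p1 O@[.../XX./..O]: (0,0)[O../XX./..O]-1* (0,1)[.O./XX./..O]-1 (0,2)[..O/XX./..O]-1 (1,2)[.../XXO/..O]-1 (2,0)[.../XX./O.O]-1 (2,1)[.../XX./.OO]-1
p2 X@[O../XX./..O]: (0,1)[OX./XX./..O]+1* (0,2)[O.X/XX./..O]+1 (1,2)[O../XXX/..O]+1 (2,0)[O../XX./X.O]+1 (2,1)[O../XX./.XO]+1
p3 O@[OX./XX./..O]: (0,2)[OXO/XX./..O]-1* (1,2)[OX./XXO/..O]-1 (2,0)[OX./XX./O.O]-1 (2,1)[OX./XX./.OO]-1
p4 X@[OXO/XX./..O]: (1,2)[OXO/XXX/..O]+1* (2,0)[OXO/XX./X.O]+1 (2,1)[OXO/XX./.XO]+1
p5 O@[OXO/XXX/..O]: (2,0)[OXO/XXX/O.O]-1* (2,1)[OXO/XXX/.OO]-1
p6 X@[OXO/XXX/O.O]: (2,1)[OXO/XXX/OXO]+1*
p7 O@[OXO/XXX/OXO] terminal -1; root [.../XX./..O] d6

PV length from [.../XX./..O]: 6 plies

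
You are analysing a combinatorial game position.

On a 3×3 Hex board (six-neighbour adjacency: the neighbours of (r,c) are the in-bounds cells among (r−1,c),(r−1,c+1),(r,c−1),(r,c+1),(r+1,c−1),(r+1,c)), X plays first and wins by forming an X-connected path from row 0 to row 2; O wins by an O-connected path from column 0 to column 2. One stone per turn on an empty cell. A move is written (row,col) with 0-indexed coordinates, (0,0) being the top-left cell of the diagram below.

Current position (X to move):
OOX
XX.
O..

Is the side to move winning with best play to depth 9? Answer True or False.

ply 1, X at OOX/XX./O.. | (1,2)=+1→OOX/XXX/O..*; (2,1)=+1→OOX/XX./OX.; (2,2)=+1→OOX/XX./O.X
ply 2, O at OOX/XXX/O.. | (2,1)=-1→OOX/XXX/OO.*; (2,2)=-1→OOX/XXX/O.O
ply 3, X at OOX/XXX/OO. | (2,2)=+1→OOX/XXX/OOX*
ply 4: OOX/XXX/OOX is terminal -1 (O); from OOX/XX./O.. depth 9

X winning at [OOX/XX./O..]: True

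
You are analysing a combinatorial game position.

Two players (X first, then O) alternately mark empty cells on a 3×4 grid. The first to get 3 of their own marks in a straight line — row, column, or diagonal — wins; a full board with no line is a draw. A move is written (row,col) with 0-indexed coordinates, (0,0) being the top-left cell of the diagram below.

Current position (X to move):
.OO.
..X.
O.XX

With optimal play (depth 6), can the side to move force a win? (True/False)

p1 X@[.OO./..X./O.XX]: (0,0)[XOO./..X./O.XX]-1 (0,3)[.OOX/..X./O.XX]-1 (1,0)[.OO./X.X./O.XX]-1 (1,1)[.OO./.XX./O.XX]-1 (1,3)[.OO./..XX/O.XX]-1 (2,1)[.OO./..X./OXXX]+1*
p2 O@[.OO./..X./OXXX] terminal -1; root [.OO./..X./O.XX] d6

X winning at [.OO./..X./O.XX]: True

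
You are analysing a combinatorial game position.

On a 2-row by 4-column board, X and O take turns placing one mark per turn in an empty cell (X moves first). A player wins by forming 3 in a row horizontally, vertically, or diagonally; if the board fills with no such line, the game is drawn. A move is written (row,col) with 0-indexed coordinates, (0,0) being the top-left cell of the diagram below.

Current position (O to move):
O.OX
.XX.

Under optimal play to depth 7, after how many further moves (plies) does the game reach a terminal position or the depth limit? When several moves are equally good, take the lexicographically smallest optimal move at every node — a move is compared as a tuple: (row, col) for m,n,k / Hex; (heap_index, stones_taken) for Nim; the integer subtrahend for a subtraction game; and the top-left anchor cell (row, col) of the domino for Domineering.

[O.OX/.XX.] O move#1: (0,1):+1/OOOX/.XX.*, (1,0):-1/O.OX/OXX., (1,3):-1/O.OX/.XXO
[OOOX/.XX.] end (terminal -1, X#2); searched O.OX/.XX. to 7

PV length from [O.OX/.XX.]: 1 ply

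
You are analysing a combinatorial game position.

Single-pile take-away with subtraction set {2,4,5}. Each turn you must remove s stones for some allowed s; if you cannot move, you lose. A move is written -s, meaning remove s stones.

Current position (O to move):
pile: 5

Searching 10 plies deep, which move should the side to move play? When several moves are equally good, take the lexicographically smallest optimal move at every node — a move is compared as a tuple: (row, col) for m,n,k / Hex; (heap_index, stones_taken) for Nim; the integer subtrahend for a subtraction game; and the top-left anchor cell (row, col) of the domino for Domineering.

O's best at [5]: -4

[5] O move#1: -2:-1/3, -4:+1/1*, -5:+1/0
[1] end (terminal -1, X#2); searched 5 to 10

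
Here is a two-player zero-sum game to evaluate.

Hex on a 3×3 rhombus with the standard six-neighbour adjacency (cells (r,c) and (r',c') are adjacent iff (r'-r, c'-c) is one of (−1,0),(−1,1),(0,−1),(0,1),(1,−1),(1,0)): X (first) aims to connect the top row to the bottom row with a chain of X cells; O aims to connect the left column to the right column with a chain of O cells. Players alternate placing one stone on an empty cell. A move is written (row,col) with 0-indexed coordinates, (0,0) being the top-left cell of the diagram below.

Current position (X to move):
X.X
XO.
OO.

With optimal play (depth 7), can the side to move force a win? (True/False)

[X.X/XO./OO.] X move#1: (0,1):-1/XXX/XO./OO.*, (1,2):-1/X.X/XOX/OO., (2,2):-1/X.X/XO./OOX
[XXX/XO./OO.] O move#2: (1,2):+1/XXX/XOO/OO.*, (2,2):+1/XXX/XO./OOO
[XXX/XOO/OO.] end (terminal -1, X#3); searched X.X/XO./OO. to 7

X winning at [X.X/XO./OO.]: False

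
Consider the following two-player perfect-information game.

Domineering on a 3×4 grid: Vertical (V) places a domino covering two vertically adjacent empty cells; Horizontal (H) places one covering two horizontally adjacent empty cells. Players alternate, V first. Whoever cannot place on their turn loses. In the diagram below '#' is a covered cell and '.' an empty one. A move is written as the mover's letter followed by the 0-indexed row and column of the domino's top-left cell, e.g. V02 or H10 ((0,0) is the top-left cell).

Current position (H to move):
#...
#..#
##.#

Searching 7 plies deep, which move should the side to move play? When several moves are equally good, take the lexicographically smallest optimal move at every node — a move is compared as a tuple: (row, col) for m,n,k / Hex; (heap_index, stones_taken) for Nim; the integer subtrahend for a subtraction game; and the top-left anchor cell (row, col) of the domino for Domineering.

H's best at [#.../#..#/##.#]: H11

[#.../#..#/##.#] H move#1: H01:-1/###./#..#/##.#, H02:-1/#.##/#..#/##.#, H11:+1/#.../####/##.#*
[#.../####/##.#] end (terminal -1, V#2); searched #.../#..#/##.# to 7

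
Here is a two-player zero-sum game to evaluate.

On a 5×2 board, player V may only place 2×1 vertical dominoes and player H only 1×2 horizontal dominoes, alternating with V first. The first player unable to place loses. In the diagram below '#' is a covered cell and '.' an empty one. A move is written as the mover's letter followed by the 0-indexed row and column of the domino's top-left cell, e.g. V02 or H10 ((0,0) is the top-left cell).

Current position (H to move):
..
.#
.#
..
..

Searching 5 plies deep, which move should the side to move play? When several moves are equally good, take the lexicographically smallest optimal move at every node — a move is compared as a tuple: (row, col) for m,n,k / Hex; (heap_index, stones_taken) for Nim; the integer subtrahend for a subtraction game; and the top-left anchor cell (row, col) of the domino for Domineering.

p1 H@[../.#/.#/../..]: H00[##/.#/.#/../..]-1 H30[../.#/.#/##/..]+1* H40[../.#/.#/../##]+1
p2 V@[../.#/.#/##/..]: V00[#./##/.#/##/..]-1* V10[../##/##/##/..]-1
p3 H@[#./##/.#/##/..]: H40[#./##/.#/##/##]+1*
p4 V@[#./##/.#/##/##] terminal -1; root [../.#/.#/../..] d5

H's best at [../.#/.#/../..]: H30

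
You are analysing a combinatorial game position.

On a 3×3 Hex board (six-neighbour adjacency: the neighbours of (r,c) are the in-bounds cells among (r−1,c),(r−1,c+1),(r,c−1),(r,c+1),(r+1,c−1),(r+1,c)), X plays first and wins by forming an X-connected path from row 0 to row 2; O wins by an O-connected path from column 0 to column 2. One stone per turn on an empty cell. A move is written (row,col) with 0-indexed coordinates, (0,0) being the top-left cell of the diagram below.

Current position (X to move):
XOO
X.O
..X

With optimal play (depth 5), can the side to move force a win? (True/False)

p1 X@[XOO/X.O/..X]: (1,1)[XOO/XXO/..X]+1* (2,0)[XOO/X.O/X.X]+1 (2,1)[XOO/X.O/.XX]+1
p2 O@[XOO/XXO/..X]: (2,0)[XOO/XXO/O.X]-1* (2,1)[XOO/XXO/.OX]-1
p3 X@[XOO/XXO/O.X]: (2,1)[XOO/XXO/OXX]+1*
p4 O@[XOO/XXO/OXX] terminal -1; root [XOO/X.O/..X] d5

X winning at [XOO/X.O/..X]: True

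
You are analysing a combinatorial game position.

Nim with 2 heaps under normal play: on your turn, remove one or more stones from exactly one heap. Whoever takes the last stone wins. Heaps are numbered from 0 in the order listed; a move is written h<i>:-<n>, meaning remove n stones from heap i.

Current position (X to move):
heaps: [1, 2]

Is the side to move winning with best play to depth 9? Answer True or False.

X winning at [(1,2)]: True

ply 1, X at (1,2) | h0:-1=-1→(0,2); h1:-1=+1→(1,1)*; h1:-2=-1→(1,0)
ply 2, O at (1,1) | h0:-1=-1→(0,1)*; h1:-1=-1→(1,0)
ply 3, X at (0,1) | h1:-1=+1→(0,0)*
ply 4: (0,0) is terminal -1 (O); from (1,2) depth 9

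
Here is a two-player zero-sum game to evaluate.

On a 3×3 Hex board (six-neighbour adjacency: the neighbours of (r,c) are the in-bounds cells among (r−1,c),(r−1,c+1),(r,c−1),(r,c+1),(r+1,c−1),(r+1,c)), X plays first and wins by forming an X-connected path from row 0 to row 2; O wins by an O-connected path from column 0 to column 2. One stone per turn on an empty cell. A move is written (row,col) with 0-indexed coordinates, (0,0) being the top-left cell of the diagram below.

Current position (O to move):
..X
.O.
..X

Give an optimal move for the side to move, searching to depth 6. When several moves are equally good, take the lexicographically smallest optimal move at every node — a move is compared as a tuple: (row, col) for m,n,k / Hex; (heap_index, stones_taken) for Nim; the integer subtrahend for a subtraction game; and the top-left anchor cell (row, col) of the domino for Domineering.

O's best at [..X/.O./..X]: (1,2)

[..X/.O./..X] O move#1: (0,0):-1/O.X/.O./..X, (0,1):-1/.OX/.O./..X, (1,0):-1/..X/OO./..X, (1,2):+1/..X/.OO/..X*, (2,0):-1/..X/.O./O.X, (2,1):-1/..X/.O./.OX
[..X/.OO/..X] X move#2: (0,0):-1/X.X/.OO/..X*, (0,1):-1/.XX/.OO/..X, (1,0):-1/..X/XOO/..X, (2,0):-1/..X/.OO/X.X, (2,1):-1/..X/.OO/.XX
[X.X/.OO/..X] O move#3: (0,1):+1/XOX/.OO/..X*, (1,0):+1/X.X/OOO/..X, (2,0):+1/X.X/.OO/O.X, (2,1):+1/X.X/.OO/.OX
[XOX/.OO/..X] X move#4: (1,0):-1/XOX/XOO/..X*, (2,0):-1/XOX/.OO/X.X, (2,1):-1/XOX/.OO/.XX
[XOX/XOO/..X] O move#5: (2,0):+1/XOX/XOO/O.X*, (2,1):-1/XOX/XOO/.OX
[XOX/XOO/O.X] end (terminal -1, X#6); searched ..X/.O./..X to 6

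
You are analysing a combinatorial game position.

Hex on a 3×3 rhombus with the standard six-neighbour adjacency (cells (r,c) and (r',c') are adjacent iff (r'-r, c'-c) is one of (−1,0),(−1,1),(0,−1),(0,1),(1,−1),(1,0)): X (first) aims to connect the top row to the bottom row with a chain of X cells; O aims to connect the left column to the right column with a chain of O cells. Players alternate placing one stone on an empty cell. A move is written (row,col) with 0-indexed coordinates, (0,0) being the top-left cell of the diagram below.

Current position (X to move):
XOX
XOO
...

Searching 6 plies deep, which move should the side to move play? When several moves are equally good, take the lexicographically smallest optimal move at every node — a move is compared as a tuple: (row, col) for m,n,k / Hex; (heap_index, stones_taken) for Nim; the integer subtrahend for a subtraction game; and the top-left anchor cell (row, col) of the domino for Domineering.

ply 1, X at XOX/XOO/... | (2,0)=+1→XOX/XOO/X..*; (2,1)=-1→XOX/XOO/.X.; (2,2)=-1→XOX/XOO/..X
ply 2: XOX/XOO/X.. is terminal -1 (O); from XOX/XOO/... depth 6

X's best at [XOX/XOO/...]: (2,0)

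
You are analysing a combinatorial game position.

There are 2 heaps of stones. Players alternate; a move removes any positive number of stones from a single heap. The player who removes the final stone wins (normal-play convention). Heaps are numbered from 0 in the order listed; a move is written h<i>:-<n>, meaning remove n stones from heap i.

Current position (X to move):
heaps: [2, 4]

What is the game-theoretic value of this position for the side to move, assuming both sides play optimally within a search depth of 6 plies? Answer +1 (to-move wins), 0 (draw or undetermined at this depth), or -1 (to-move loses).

ply 1, X at (2,4) | h0:-1=-1→(1,4); h0:-2=-1→(0,4); h1:-1=-1→(2,3); h1:-2=+1→(2,2)*; h1:-3=-1→(2,1); h1:-4=-1→(2,0)
ply 2, O at (2,2) | h0:-1=-1→(1,2)*; h0:-2=-1→(0,2); h1:-1=-1→(2,1); h1:-2=-1→(2,0)
ply 3, X at (1,2) | h0:-1=-1→(0,2); h1:-1=+1→(1,1)*; h1:-2=-1→(1,0)
ply 4, O at (1,1) | h0:-1=-1→(0,1)*; h1:-1=-1→(1,0)
ply 5, X at (0,1) | h1:-1=+1→(0,0)*
ply 6: (0,0) is terminal -1 (O); from (2,4) depth 6

value((2,4), X) = +1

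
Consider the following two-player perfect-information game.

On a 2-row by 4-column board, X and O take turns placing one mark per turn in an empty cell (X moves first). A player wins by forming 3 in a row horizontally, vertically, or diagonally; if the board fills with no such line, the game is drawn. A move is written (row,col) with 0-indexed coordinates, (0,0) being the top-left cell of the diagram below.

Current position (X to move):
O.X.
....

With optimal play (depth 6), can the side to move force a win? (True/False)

X winning at [O.X./....]: False

p1 X@[O.X./....]: (0,1)[OXX./....]+0* (0,3)[O.XX/....]+0 (1,0)[O.X./X...]+0 (1,1)[O.X./.X..]+0 (1,2)[O.X./..X.]+0 (1,3)[O.X./...X]+0
p2 O@[OXX./....]: (0,3)[OXXO/....]+0* (1,0)[OXX./O...]-1 (1,1)[OXX./.O..]-1 (1,2)[OXX./..O.]-1 (1,3)[OXX./...O]-1
p3 X@[OXXO/....]: (1,0)[OXXO/X...]+0* (1,1)[OXXO/.X..]+0 (1,2)[OXXO/..X.]+0 (1,3)[OXXO/...X]+0
p4 O@[OXXO/X...]: (1,1)[OXXO/XO..]+0* (1,2)[OXXO/X.O.]+0 (1,3)[OXXO/X..O]+0
p5 X@[OXXO/XO..]: (1,2)[OXXO/XOX.]+0* (1,3)[OXXO/XO.X]+0
p6 O@[OXXO/XOX.]: (1,3)[OXXO/XOXO]+0*
p7 X@[OXXO/XOXO] terminal +0; root [O.X./....] d6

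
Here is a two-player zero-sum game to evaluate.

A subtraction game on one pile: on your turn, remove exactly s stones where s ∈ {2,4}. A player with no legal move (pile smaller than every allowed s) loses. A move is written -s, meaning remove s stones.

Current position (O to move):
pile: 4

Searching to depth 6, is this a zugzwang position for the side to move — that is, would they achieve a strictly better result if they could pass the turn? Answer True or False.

zugzwang(4, O) = False

p1 O@[4]: -2[2]-1 -4[0]+1*
p2 X@[0] terminal -1; root [4] d6
pass branch (X moves first from the same position):
  | p1 X@[4]: -2[2]-1 -4[0]+1*
  | p2 O@[0] terminal -1; root [4] d6
O moving scores +1; O passing scores -1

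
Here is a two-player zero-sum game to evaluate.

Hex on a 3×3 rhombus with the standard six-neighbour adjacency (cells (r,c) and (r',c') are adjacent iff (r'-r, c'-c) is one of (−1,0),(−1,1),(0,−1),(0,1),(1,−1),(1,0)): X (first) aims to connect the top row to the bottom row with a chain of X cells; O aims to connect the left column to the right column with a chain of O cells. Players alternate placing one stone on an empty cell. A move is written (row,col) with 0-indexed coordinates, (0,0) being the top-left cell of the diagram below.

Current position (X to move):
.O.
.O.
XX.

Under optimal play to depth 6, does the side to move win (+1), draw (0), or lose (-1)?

p1 X@[.O./.O./XX.]: (0,0)[XO./.O./XX.]-1* (0,2)[.OX/.O./XX.]-1 (1,0)[.O./XO./XX.]-1 (1,2)[.O./.OX/XX.]-1 (2,2)[.O./.O./XXX]-1
p2 O@[XO./.O./XX.]: (0,2)[XOO/.O./XX.]-1 (1,0)[XO./OO./XX.]+1* (1,2)[XO./.OO/XX.]-1 (2,2)[XO./.O./XXO]-1
p3 X@[XO./OO./XX.]: (0,2)[XOX/OO./XX.]-1* (1,2)[XO./OOX/XX.]-1 (2,2)[XO./OO./XXX]-1
p4 O@[XOX/OO./XX.]: (1,2)[XOX/OOO/XX.]+1* (2,2)[XOX/OO./XXO]-1
p5 X@[XOX/OOO/XX.] terminal -1; root [.O./.O./XX.] d6

value(.O./.O./XX., X) = -1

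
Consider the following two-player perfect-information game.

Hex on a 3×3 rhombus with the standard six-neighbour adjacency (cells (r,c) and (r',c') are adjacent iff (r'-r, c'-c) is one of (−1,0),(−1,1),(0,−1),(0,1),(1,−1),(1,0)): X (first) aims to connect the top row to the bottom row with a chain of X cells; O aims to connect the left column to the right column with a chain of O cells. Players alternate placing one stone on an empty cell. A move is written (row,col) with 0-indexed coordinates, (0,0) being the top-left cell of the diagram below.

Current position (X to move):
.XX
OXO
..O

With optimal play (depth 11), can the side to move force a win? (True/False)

ply 1, X at .XX/OXO/..O | (0,0)=+1→XXX/OXO/..O*; (2,0)=+1→.XX/OXO/X.O; (2,1)=+1→.XX/OXO/.XO
ply 2, O at XXX/OXO/..O | (2,0)=-1→XXX/OXO/O.O*; (2,1)=-1→XXX/OXO/.OO
ply 3, X at XXX/OXO/O.O | (2,1)=+1→XXX/OXO/OXO*
ply 4: XXX/OXO/OXO is terminal -1 (O); from .XX/OXO/..O depth 11

X winning at [.XX/OXO/..O]: True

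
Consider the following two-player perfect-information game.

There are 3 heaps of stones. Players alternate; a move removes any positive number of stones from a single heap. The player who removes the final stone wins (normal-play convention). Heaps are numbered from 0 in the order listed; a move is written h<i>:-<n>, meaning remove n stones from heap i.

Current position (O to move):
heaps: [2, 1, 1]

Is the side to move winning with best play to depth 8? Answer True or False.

p1 O@[(2,1,1)]: h0:-1[(1,1,1)]-1 h0:-2[(0,1,1)]+1* h1:-1[(2,0,1)]-1 h2:-1[(2,1,0)]-1
p2 X@[(0,1,1)]: h1:-1[(0,0,1)]-1* h2:-1[(0,1,0)]-1
p3 O@[(0,0,1)]: h2:-1[(0,0,0)]+1*
p4 X@[(0,0,0)] terminal -1; root [(2,1,1)] d8

O winning at [(2,1,1)]: True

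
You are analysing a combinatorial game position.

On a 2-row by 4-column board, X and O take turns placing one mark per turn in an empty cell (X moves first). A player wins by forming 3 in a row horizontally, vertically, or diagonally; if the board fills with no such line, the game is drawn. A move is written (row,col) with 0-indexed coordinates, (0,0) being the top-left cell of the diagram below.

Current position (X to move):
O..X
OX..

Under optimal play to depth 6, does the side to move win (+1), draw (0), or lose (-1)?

ply 1, X at O..X/OX.. | (0,1)=+0→OX.X/OX..*; (0,2)=+0→O.XX/OX..; (1,2)=+0→O..X/OXX.; (1,3)=+0→O..X/OX.X
ply 2, O at OX.X/OX.. | (0,2)=+0→OXOX/OX..*; (1,2)=-1→OX.X/OXO.; (1,3)=-1→OX.X/OX.O
ply 3, X at OXOX/OX.. | (1,2)=+0→OXOX/OXX.*; (1,3)=+0→OXOX/OX.X
ply 4, O at OXOX/OXX. | (1,3)=+0→OXOX/OXXO*
ply 5: OXOX/OXXO is terminal +0 (X); from O..X/OX.. depth 6

value(O..X/OX.., X) = 0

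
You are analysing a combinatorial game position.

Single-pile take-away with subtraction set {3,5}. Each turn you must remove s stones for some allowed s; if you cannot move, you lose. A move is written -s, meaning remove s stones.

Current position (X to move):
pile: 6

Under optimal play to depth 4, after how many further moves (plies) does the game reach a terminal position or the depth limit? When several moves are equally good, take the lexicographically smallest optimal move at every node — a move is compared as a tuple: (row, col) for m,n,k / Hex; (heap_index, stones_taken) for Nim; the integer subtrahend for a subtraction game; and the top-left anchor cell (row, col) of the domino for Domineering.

p1 X@[6]: -3[3]-1 -5[1]+1*
p2 O@[1] terminal -1; root [6] d4

PV length from [6]: 1 ply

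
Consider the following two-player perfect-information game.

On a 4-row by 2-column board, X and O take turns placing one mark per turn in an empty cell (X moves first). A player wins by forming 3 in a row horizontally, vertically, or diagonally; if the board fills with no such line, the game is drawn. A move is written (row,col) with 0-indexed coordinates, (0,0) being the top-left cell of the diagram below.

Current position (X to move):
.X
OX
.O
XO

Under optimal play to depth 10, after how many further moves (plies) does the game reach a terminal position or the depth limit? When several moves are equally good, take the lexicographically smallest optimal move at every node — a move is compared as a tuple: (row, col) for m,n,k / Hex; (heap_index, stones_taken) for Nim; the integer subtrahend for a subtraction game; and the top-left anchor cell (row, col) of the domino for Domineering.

ply 1, X at .X/OX/.O/XO | (0,0)=+0→XX/OX/.O/XO*; (2,0)=+0→.X/OX/XO/XO
ply 2, O at XX/OX/.O/XO | (2,0)=+0→XX/OX/OO/XO*
ply 3: XX/OX/OO/XO is terminal +0 (X); from .X/OX/.O/XO depth 10

PV length from [.X/OX/.O/XO]: 2 plies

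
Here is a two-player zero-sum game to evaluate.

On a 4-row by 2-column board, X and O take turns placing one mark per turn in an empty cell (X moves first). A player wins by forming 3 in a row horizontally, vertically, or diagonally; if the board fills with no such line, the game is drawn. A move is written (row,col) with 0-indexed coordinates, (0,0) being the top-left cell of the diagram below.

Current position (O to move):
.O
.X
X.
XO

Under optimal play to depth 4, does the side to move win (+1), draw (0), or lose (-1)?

value(.O/.X/X./XO, O) = 0

ply 1, O at .O/.X/X./XO | (0,0)=-1→OO/.X/X./XO; (1,0)=+0→.O/OX/X./XO*; (2,1)=-1→.O/.X/XO/XO
ply 2, X at .O/OX/X./XO | (0,0)=+0→XO/OX/X./XO*; (2,1)=+0→.O/OX/XX/XO
ply 3, O at XO/OX/X./XO | (2,1)=+0→XO/OX/XO/XO*
ply 4: XO/OX/XO/XO is terminal +0 (X); from .O/.X/X./XO depth 4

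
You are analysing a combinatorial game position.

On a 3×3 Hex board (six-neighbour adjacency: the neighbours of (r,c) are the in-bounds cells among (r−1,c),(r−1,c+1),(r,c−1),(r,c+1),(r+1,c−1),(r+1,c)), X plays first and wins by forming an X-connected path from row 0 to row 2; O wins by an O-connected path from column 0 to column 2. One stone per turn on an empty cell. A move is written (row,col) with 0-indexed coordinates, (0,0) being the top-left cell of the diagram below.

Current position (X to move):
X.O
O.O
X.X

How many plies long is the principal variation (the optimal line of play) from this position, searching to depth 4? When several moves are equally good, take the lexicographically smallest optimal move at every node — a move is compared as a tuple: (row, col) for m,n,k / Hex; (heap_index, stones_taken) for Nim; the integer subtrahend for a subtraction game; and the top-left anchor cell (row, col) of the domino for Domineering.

[X.O/O.O/X.X] X move#1: (0,1):-1/XXO/O.O/X.X*, (1,1):-1/X.O/OXO/X.X, (2,1):-1/X.O/O.O/XXX
[XXO/O.O/X.X] O move#2: (1,1):+1/XXO/OOO/X.X*, (2,1):-1/XXO/O.O/XOX
[XXO/OOO/X.X] end (terminal -1, X#3); searched X.O/O.O/X.X to 4

PV length from [X.O/O.O/X.X]: 2 plies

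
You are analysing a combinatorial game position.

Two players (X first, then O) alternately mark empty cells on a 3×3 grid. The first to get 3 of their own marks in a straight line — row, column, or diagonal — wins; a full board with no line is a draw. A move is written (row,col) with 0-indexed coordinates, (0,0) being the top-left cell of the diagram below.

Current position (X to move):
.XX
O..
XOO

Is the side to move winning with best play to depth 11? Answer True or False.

p1 X@[.XX/O../XOO]: (0,0)[XXX/O../XOO]+1* (1,1)[.XX/OX./XOO]+1 (1,2)[.XX/O.X/XOO]+1
p2 O@[XXX/O../XOO] terminal -1; root [.XX/O../XOO] d11

X winning at [.XX/O../XOO]: True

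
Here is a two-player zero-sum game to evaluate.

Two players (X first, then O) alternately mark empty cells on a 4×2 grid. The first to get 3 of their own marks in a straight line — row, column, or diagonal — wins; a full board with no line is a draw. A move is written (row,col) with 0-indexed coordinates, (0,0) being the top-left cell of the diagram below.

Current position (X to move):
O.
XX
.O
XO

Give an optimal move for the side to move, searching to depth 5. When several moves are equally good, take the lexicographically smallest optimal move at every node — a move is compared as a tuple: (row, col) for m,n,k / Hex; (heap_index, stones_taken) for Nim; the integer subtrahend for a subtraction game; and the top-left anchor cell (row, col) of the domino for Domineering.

X's best at [O./XX/.O/XO]: (2,0)

p1 X@[O./XX/.O/XO]: (0,1)[OX/XX/.O/XO]+0 (2,0)[O./XX/XO/XO]+1*
p2 O@[O./XX/XO/XO] terminal -1; root [O./XX/.O/XO] d5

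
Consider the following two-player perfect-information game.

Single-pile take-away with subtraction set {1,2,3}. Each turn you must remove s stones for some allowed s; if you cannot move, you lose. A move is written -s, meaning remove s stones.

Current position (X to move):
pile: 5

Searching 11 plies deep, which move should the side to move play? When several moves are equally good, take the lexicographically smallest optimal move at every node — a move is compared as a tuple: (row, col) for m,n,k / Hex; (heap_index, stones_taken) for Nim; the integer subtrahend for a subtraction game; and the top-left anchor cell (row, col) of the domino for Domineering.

X's best at [5]: -1

[5] X move#1: -1:+1/4*, -2:-1/3, -3:-1/2
[4] O move#2: -1:-1/3*, -2:-1/2, -3:-1/1
[3] X move#3: -1:-1/2, -2:-1/1, -3:+1/0*
[0] end (terminal -1, O#4); searched 5 to 11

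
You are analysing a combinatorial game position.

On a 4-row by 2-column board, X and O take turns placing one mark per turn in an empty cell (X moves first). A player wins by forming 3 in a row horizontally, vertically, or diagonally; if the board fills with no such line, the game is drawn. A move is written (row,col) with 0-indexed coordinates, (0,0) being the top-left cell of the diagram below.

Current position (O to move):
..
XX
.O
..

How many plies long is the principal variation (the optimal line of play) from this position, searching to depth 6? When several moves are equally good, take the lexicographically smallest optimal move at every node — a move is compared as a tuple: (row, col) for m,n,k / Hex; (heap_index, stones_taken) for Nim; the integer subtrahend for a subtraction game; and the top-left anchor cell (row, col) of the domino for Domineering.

[../XX/.O/..] O move#1: (0,0):+0/O./XX/.O/..*, (0,1):-1/.O/XX/.O/.., (2,0):+0/../XX/OO/.., (3,0):+0/../XX/.O/O., (3,1):-1/../XX/.O/.O
[O./XX/.O/..] X move#2: (0,1):+0/OX/XX/.O/..*, (2,0):+0/O./XX/XO/.., (3,0):+0/O./XX/.O/X., (3,1):+0/O./XX/.O/.X
[OX/XX/.O/..] O move#3: (2,0):+0/OX/XX/OO/..*, (3,0):+0/OX/XX/.O/O., (3,1):+0/OX/XX/.O/.O
[OX/XX/OO/..] X move#4: (3,0):+0/OX/XX/OO/X.*, (3,1):+0/OX/XX/OO/.X
[OX/XX/OO/X.] O move#5: (3,1):+0/OX/XX/OO/XO*
[OX/XX/OO/XO] end (terminal +0, X#6); searched ../XX/.O/.. to 6

PV length from [../XX/.O/..]: 5 plies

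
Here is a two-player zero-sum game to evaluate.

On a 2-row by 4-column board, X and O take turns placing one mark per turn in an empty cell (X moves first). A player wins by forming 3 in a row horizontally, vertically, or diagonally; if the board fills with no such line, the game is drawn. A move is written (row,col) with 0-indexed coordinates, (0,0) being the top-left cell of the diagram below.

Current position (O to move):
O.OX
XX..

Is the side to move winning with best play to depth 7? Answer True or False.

O winning at [O.OX/XX..]: True

p1 O@[O.OX/XX..]: (0,1)[OOOX/XX..]+1* (1,2)[O.OX/XXO.]+0 (1,3)[O.OX/XX.O]-1
p2 X@[OOOX/XX..] terminal -1; root [O.OX/XX..] d7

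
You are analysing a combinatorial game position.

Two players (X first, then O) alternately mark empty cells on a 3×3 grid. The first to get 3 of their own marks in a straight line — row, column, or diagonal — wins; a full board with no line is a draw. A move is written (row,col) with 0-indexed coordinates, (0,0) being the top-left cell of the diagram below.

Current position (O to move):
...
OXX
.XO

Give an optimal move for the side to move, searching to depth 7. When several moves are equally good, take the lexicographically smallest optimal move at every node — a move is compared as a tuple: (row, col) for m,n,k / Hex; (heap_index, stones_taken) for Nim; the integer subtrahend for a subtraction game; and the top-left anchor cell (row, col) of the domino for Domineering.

O's best at [.../OXX/.XO]: (0,1)

ply 1, O at .../OXX/.XO | (0,0)=-1→O../OXX/.XO; (0,1)=+0→.O./OXX/.XO*; (0,2)=-1→..O/OXX/.XO; (2,0)=-1→.../OXX/OXO
ply 2, X at .O./OXX/.XO | (0,0)=+0→XO./OXX/.XO*; (0,2)=+0→.OX/OXX/.XO; (2,0)=+0→.O./OXX/XXO
ply 3, O at XO./OXX/.XO | (0,2)=+0→XOO/OXX/.XO*; (2,0)=+0→XO./OXX/OXO
ply 4, X at XOO/OXX/.XO | (2,0)=+0→XOO/OXX/XXO*
ply 5: XOO/OXX/XXO is terminal +0 (O); from .../OXX/.XO depth 7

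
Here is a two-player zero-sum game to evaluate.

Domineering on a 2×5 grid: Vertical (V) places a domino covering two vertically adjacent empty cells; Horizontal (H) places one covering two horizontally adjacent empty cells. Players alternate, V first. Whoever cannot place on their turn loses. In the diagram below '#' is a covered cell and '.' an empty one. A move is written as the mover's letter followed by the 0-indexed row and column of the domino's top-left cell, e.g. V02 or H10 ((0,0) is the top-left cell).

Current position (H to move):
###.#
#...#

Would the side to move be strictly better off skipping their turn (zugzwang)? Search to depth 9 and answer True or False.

[###.#/#...#] H move#1: H11:-1/###.#/###.#, H12:+1/###.#/#.###*
[###.#/#.###] end (terminal -1, V#2); searched ###.#/#...# to 9
if H skipped the turn, V would face:
~ [###.#/#...#] V move#1: V03:-1/#####/#..##*
~ [#####/#..##] H move#2: H11:+1/#####/#####*
~ [#####/#####] end (terminal -1, V#3); searched ###.#/#...# to 9
compare (H): move=+1 vs pass=+1

zugzwang(###.#/#...#, H) = False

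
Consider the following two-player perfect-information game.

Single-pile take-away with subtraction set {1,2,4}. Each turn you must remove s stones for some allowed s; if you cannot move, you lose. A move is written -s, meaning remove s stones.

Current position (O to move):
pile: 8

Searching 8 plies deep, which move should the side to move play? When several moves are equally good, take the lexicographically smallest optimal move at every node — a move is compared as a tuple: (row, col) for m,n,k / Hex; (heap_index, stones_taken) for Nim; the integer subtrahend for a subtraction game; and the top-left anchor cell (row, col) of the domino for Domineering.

ply 1, O at 8 | -1=-1→7; -2=+1→6*; -4=-1→4
ply 2, X at 6 | -1=-1→5*; -2=-1→4; -4=-1→2
ply 3, O at 5 | -1=-1→4; -2=+1→3*; -4=-1→1
ply 4, X at 3 | -1=-1→2*; -2=-1→1
ply 5, O at 2 | -1=-1→1; -2=+1→0*
ply 6: 0 is terminal -1 (X); from 8 depth 8

O's best at [8]: -2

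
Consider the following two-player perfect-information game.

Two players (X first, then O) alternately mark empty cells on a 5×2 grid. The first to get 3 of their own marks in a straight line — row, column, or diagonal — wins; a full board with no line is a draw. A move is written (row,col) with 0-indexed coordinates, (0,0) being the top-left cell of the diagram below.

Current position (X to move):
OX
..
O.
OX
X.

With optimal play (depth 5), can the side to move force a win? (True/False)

[OX/../O./OX/X.] X move#1: (1,0):+0/OX/X./O./OX/X.*, (1,1):-1/OX/.X/O./OX/X., (2,1):-1/OX/../OX/OX/X., (4,1):-1/OX/../O./OX/XX
[OX/X./O./OX/X.] O move#2: (1,1):+0/OX/XO/O./OX/X.*, (2,1):+0/OX/X./OO/OX/X., (4,1):+0/OX/X./O./OX/XO
[OX/XO/O./OX/X.] X move#3: (2,1):+0/OX/XO/OX/OX/X.*, (4,1):+0/OX/XO/O./OX/XX
[OX/XO/OX/OX/X.] O move#4: (4,1):+0/OX/XO/OX/OX/XO*
[OX/XO/OX/OX/XO] end (terminal +0, X#5); searched OX/../O./OX/X. to 5

X winning at [OX/../O./OX/X.]: False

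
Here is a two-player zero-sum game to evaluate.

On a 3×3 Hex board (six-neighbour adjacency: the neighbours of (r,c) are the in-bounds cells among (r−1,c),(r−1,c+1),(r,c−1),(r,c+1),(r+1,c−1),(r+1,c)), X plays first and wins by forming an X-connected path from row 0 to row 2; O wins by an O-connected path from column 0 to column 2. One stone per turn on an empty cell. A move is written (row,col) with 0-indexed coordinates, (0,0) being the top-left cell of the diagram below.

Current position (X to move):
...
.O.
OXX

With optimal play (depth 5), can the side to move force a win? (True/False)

X winning at [.../.O./OXX]: False

ply 1, X at .../.O./OXX | (0,0)=-1→X../.O./OXX*; (0,1)=-1→.X./.O./OXX; (0,2)=-1→..X/.O./OXX; (1,0)=-1→.../XO./OXX; (1,2)=-1→.../.OX/OXX
ply 2, O at X../.O./OXX | (0,1)=+1→XO./.O./OXX*; (0,2)=+1→X.O/.O./OXX; (1,0)=+1→X../OO./OXX; (1,2)=+1→X../.OO/OXX
ply 3, X at XO./.O./OXX | (0,2)=-1→XOX/.O./OXX*; (1,0)=-1→XO./XO./OXX; (1,2)=-1→XO./.OX/OXX
ply 4, O at XOX/.O./OXX | (1,0)=-1→XOX/OO./OXX; (1,2)=+1→XOX/.OO/OXX*
ply 5: XOX/.OO/OXX is terminal -1 (X); from .../.O./OXX depth 5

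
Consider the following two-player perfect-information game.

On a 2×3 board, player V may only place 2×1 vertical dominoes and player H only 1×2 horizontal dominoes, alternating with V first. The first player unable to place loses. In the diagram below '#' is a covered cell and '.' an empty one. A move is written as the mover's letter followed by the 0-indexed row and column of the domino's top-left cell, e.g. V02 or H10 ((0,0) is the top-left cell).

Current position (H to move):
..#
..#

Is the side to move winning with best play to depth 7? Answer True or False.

H winning at [..#/..#]: True

ply 1, H at ..#/..# | H00=+1→###/..#*; H10=+1→..#/###
ply 2: ###/..# is terminal -1 (V); from ..#/..# depth 7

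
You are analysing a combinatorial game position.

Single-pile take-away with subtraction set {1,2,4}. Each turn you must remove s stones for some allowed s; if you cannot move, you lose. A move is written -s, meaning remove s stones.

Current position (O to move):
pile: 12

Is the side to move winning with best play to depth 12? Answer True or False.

O winning at [12]: False

p1 O@[12]: -1[11]-1* -2[10]-1 -4[8]-1
p2 X@[11]: -1[10]-1 -2[9]+1* -4[7]-1
p3 O@[9]: -1[8]-1* -2[7]-1 -4[5]-1
p4 X@[8]: -1[7]-1 -2[6]+1* -4[4]-1
p5 O@[6]: -1[5]-1* -2[4]-1 -4[2]-1
p6 X@[5]: -1[4]-1 -2[3]+1* -4[1]-1
p7 O@[3]: -1[2]-1* -2[1]-1
p8 X@[2]: -1[1]-1 -2[0]+1*
p9 O@[0] terminal -1; root [12] d12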